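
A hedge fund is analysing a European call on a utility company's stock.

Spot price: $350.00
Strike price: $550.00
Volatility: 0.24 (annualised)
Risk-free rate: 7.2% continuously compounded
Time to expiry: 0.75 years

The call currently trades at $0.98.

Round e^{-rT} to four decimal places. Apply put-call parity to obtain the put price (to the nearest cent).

exp(−rT) = exp(−0.072·0.75) = 0.9474
Put-call parity: C − P = S − K·e^(−rT) = 350 − 550·0.9474 = 350 − 521.0700 = -171.0700
P = C − (C − P) = 0.98 − (-171.0700) = 172.0500

$172.05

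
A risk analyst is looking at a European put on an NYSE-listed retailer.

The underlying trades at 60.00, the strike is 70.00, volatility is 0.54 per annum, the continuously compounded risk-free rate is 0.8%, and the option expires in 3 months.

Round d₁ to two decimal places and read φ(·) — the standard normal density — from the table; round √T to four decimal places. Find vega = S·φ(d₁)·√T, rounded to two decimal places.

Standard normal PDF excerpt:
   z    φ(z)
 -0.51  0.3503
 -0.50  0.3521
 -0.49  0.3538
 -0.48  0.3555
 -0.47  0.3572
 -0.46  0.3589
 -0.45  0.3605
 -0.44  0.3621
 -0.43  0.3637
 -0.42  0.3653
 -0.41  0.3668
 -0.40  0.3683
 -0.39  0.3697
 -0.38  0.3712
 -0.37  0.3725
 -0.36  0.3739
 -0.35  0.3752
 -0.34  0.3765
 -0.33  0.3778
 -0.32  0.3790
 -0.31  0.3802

σ√T = 0.54·√0.25 = 0.2700
d₁ = [ln(60/70) + (0.008 + 0.54²/2)·0.25] / 0.2700 = [-0.1542 + 0.0385] / 0.2700 = -0.4285 which rounds to -0.43
√T = √0.25 = 0.5000
φ(d₁) = φ(-0.43) = 0.3637
vega = S·φ(d₁)·√T = 60·0.3637·0.5000 = 10.9110

10.91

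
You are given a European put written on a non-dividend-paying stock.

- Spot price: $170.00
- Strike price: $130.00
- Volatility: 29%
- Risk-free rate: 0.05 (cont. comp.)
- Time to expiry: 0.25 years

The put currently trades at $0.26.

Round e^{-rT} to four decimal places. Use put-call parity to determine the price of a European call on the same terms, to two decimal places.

e^(−rT) = e^(−0.05·0.25) = 0.9876
Put-call parity: C − P = S − K·e^(−rT) = 170 − 130·0.9876 = 170 − 128.3880 = 41.6120
C = P + (C − P) = 0.26 + (41.6120) = 41.8720

$41.87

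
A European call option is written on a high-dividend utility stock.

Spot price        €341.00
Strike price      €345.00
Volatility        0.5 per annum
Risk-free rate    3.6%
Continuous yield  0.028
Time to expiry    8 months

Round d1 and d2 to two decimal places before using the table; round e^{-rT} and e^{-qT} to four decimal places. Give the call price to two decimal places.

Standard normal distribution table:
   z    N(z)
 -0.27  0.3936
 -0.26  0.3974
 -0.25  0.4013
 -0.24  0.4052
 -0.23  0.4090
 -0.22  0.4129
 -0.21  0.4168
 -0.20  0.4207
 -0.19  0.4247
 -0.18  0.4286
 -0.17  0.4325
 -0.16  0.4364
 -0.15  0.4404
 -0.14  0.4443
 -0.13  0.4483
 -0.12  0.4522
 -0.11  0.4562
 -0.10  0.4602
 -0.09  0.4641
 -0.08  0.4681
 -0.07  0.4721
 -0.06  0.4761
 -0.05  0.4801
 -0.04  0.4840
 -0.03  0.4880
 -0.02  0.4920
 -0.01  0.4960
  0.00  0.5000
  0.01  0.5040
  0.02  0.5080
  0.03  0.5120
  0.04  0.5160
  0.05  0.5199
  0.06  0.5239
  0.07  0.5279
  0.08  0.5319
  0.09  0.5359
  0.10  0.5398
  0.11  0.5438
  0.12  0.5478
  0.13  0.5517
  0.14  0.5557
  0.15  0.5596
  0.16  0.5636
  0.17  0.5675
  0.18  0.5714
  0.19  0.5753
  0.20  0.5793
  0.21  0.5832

T = 0.6667;  σ√T = 0.4082
ln(S/K) + (r − q + σ²/2)T = ln(341/345) + (0.036 − 0.028 + 0.5²/2)·0.6667 = -0.0117 + 0.0887 = 0.0770
d₁ = 0.0770 / 0.4082 = 0.1886 which rounds to 0.19
d₂ = d₁ − σ√T = 0.1886 − 0.4082 = -0.2196 which rounds to -0.22
exp(−qT) = exp(−0.028·0.6667) = 0.9815;  exp(−rT) = exp(−0.036·0.6667) = 0.9763
C = 341·0.9815·N(0.19) − 345·0.9763·N(-0.22) = 341·0.9815·0.5753 − 345·0.9763·0.4129 = 192.5480 − 139.0744 = 53.4736

€53.47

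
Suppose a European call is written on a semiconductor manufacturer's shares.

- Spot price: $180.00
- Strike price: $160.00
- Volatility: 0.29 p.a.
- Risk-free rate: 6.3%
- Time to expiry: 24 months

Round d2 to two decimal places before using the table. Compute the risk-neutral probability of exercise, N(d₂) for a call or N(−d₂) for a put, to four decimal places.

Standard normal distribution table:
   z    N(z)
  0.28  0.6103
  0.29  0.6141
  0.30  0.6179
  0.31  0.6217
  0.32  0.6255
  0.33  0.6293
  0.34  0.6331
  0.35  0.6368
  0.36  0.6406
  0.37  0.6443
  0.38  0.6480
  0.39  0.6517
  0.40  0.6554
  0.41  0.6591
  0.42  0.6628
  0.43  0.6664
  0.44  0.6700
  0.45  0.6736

0.6517

T = 2;  σ√T = 0.4101
ln(S/K) + (r + σ²/2)T = ln(180/160) + (0.063 + 0.29²/2)·2 = 0.1178 + 0.2101 = 0.3279
d₁ = 0.3279 / 0.4101 = 0.7995 ⇒ 0.80
d₂ = d₁ − σ√T = 0.7995 − 0.4101 = 0.3894 ⇒ 0.39
Pr(exercise) under Q = N(d₂) = 0.6517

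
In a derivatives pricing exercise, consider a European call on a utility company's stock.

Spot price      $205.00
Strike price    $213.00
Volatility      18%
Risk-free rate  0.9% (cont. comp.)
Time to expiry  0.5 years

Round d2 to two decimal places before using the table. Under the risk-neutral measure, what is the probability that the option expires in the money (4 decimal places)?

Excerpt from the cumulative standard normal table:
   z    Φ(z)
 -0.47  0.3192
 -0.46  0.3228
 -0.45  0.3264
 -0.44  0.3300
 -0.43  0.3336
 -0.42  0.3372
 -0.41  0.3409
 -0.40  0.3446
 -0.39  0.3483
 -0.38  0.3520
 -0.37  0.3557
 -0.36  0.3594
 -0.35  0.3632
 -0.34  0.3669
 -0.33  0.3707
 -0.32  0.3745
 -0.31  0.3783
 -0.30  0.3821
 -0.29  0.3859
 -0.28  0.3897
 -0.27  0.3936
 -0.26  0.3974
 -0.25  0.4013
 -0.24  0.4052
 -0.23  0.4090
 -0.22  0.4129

σ√T = 0.18 × 0.7071 = 0.1273
d₁ = [ln(205/213) + (0.009 + 0.18²/2)·0.5] / 0.1273 = [-0.0383 + 0.0126] / 0.1273 = -0.2018 which rounds to -0.20
d₂ = d₁ − σ√T = -0.2018 − 0.1273 = -0.3291 which rounds to -0.33
Pr(exercise) under Q = N(d₂) = 0.3707

0.3707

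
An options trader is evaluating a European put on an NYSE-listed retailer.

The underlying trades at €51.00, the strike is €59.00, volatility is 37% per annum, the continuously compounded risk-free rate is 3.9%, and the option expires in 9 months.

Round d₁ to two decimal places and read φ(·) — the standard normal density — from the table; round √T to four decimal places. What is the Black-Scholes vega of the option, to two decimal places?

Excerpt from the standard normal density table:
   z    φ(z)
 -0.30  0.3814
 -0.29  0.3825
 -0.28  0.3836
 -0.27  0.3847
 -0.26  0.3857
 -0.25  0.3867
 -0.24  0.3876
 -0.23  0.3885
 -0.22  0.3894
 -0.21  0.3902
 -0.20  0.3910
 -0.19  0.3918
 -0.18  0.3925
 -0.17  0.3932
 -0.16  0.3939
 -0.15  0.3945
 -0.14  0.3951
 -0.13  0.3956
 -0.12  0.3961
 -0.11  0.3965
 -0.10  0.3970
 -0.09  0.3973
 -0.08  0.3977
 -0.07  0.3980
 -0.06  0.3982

T = 0.75;  σ√T = 0.3204
ln(S/K) + (r + σ²/2)T = ln(51/59) + (0.039 + 0.37²/2)·0.75 = -0.1457 + 0.0806 = -0.0651
d₁ = -0.0651 / 0.3204 = -0.2032 which rounds to -0.20
√T = √0.75 = 0.8660
φ(d₁) = φ(-0.20) = 0.3910
vega = S·φ(d₁)·√T = 51·0.3910·0.8660 = 17.2689

17.27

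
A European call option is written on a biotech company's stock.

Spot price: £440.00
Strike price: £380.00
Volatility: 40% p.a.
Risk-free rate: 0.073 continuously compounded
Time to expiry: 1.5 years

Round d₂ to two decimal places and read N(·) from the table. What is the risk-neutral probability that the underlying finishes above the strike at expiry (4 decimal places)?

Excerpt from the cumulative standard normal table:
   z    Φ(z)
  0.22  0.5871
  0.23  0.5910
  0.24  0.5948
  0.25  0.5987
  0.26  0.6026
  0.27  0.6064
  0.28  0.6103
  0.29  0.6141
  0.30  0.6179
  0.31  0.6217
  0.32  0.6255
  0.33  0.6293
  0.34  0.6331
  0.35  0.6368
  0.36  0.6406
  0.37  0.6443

0.6103

σ√T = 0.4 × 1.2247 = 0.4899
d₁ = [ln(440/380) + (0.073 + 0.4²/2)·1.5] / 0.4899 = [0.1466 + 0.2295] / 0.4899 = 0.7677 ≈ 0.77
d₂ = d₁ − σ√T = 0.7677 − 0.4899 = 0.2778 ≈ 0.28
Pr(exercise) under Q = N(d₂) = 0.6103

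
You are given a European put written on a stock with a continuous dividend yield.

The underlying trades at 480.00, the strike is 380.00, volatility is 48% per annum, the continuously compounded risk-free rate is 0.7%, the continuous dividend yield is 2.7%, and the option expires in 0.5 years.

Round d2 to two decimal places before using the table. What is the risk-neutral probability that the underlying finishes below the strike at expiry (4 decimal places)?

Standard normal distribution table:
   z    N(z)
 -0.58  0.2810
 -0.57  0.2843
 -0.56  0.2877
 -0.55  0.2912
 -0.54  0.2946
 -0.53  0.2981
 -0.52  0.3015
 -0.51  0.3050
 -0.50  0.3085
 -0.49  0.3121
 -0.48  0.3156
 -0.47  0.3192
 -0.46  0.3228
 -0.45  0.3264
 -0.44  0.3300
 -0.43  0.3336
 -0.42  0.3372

σ√T = 0.48 × 0.7071 = 0.3394
d₁ = [ln(480/380) + (0.007 − 0.027 + 0.48²/2)·0.5] / 0.3394 = [0.2336 + 0.0476] / 0.3394 = 0.8285 ⇒ 0.83
d₂ = d₁ − σ√T = 0.8285 − 0.3394 = 0.4891 ⇒ 0.49
Risk-neutral Pr[S_T < K] = N(−d₂) = N(-0.49) = 0.3121

0.3121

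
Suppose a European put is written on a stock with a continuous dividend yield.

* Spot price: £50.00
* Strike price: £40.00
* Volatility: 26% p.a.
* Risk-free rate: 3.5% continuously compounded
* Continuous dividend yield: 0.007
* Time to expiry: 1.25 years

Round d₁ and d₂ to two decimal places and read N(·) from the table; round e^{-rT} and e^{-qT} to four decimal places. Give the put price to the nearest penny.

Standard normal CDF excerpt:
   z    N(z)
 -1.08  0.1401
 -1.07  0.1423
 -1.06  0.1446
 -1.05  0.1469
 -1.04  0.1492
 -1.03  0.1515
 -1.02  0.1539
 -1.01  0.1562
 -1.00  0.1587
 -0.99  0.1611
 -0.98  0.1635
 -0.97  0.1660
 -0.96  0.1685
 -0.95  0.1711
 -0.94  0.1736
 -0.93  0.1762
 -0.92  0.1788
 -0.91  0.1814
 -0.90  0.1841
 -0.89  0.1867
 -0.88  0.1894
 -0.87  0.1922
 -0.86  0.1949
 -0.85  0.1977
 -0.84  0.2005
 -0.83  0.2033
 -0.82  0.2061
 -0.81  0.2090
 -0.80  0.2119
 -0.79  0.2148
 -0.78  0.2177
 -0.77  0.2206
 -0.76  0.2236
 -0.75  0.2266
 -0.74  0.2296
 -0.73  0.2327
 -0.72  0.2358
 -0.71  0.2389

σ√T = 0.26·√1.25 = 0.2907
d₁ = [ln(50/40) + (0.035 − 0.007 + 0.26²/2)·1.25] / 0.2907 = [0.2231 + 0.0773] / 0.2907 = 1.0334 → 1.03
d₂ = d₁ − σ√T = 1.0334 − 0.2907 = 0.7427 → 0.74
e^(−qT) = e^(−0.007·1.25) = 0.9913;  e^(−rT) = e^(−0.035·1.25) = 0.9572
N(−d₂) = N(-0.74) = 0.2296;  N(−d₁) = N(-1.03) = 0.1515
P = 40·0.9572·0.2296 − 50·0.9913·0.1515 = 8.7909 − 7.5091 = 1.2818

£1.28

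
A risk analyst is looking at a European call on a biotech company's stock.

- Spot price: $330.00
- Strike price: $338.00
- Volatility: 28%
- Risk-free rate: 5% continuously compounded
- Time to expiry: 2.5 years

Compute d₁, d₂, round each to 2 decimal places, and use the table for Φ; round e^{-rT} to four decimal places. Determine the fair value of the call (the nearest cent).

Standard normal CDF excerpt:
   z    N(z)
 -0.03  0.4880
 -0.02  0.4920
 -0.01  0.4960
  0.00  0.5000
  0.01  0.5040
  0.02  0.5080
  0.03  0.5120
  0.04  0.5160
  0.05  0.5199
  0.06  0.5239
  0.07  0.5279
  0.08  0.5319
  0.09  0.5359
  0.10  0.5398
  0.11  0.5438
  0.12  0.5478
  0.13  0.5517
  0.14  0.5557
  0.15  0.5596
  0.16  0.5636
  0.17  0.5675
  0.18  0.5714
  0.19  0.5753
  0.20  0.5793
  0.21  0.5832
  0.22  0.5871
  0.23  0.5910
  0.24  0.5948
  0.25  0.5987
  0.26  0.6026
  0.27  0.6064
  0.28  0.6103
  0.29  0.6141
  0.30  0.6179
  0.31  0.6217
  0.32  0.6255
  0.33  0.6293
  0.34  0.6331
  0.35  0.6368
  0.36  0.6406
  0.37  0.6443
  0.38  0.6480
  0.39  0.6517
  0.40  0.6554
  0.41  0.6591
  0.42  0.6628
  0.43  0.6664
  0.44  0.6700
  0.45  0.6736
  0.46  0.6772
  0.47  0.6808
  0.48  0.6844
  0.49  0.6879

$71.95

T = 2.5;  σ√T = 0.4427
d₁ = [ln(330/338) + (0.05 + 0.28²/2)·2.5] / 0.4427 = [-0.0240 + 0.2230] / 0.4427 = 0.4496 ≈ 0.45
d₂ = d₁ − σ√T = 0.4496 − 0.4427 = 0.0069 ≈ 0.01
e^(−rT) = e^(−0.05·2.5) = 0.8825
C = 330·N(0.45) − 338·0.8825·N(0.01) = 330·0.6736 − 338·0.8825·0.5040 = 222.2880 − 150.3356 = 71.9524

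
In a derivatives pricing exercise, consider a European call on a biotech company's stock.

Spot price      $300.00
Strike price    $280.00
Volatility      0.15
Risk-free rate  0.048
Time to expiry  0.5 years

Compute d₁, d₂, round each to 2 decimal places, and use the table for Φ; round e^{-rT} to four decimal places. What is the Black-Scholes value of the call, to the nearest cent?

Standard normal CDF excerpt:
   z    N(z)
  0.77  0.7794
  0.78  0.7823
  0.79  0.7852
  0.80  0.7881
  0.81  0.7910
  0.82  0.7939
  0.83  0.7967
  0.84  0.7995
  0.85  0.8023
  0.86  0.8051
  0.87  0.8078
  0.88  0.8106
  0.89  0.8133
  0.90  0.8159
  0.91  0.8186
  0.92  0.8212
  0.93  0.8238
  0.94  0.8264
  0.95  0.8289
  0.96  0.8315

$30.12

σ√T = 0.15·√0.5 = 0.1061
d₁ = [ln(300/280) + (0.048 + 0.15²/2)·0.5] / 0.1061 = [0.0690 + 0.0296] / 0.1061 = 0.9298 ≈ 0.93
d₂ = d₁ − σ√T = 0.9298 − 0.1061 = 0.8237 ≈ 0.82
e^(−rT) = e^(−0.048·0.5) = 0.9763
N(d₁) = N(0.93) = 0.8238;  N(d₂) = N(0.82) = 0.7939
C = 300·0.8238 − 280·0.9763·0.7939 = 247.1400 − 217.0237 = 30.1163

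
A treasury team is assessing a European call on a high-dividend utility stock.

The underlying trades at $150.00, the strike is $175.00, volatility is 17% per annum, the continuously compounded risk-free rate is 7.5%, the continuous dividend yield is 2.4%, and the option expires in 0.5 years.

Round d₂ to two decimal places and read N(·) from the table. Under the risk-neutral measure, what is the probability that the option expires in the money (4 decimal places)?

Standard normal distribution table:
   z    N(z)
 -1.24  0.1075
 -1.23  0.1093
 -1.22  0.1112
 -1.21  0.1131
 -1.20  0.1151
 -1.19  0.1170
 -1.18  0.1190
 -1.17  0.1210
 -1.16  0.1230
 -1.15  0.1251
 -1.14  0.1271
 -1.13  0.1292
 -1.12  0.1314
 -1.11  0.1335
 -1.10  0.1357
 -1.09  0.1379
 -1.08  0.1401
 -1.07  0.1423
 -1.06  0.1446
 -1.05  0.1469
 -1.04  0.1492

σ√T = 0.17 × 0.7071 = 0.1202
ln(S/K) + (r − q + σ²/2)T = ln(150/175) + (0.075 − 0.024 + 0.17²/2)·0.5 = -0.1542 + 0.0327 = -0.1214
d₁ = -0.1214 / 0.1202 = -1.0101 ⇒ -1.01
d₂ = d₁ − σ√T = -1.0101 − 0.1202 = -1.1303 ⇒ -1.13
Risk-neutral Pr[S_T > K] = N(d₂) = N(-1.13) = 0.1292

0.1292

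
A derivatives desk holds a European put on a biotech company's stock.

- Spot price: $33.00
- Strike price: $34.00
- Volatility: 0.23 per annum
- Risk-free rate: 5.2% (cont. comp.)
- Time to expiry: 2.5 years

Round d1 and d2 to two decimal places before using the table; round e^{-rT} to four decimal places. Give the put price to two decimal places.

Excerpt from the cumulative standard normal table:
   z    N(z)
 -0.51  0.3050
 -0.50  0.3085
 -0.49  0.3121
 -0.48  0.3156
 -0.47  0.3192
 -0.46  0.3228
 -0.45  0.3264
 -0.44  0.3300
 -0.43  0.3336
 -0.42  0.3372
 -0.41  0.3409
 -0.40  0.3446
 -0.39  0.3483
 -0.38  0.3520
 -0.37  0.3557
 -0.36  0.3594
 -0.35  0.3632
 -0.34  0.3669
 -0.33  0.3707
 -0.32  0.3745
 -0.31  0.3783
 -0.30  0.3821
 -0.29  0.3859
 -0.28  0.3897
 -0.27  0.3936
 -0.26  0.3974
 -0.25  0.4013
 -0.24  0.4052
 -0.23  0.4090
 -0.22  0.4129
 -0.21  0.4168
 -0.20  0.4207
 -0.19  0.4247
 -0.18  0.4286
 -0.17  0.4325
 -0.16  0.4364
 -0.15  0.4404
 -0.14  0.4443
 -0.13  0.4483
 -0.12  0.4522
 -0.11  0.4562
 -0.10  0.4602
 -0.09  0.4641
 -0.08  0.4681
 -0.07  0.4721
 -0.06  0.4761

$3.20

σ√T = 0.23·√2.5 = 0.3637
ln(S/K) + (r + σ²/2)T = ln(33/34) + (0.052 + 0.23²/2)·2.5 = -0.0299 + 0.1961 = 0.1663
d₁ = 0.1663 / 0.3637 = 0.4572 → 0.46
d₂ = d₁ − σ√T = 0.4572 − 0.3637 = 0.0936 → 0.09
exp(−rT) = exp(−0.052·2.5) = 0.8781
P = 34·0.8781·N(-0.09) − 33·N(-0.46) = 34·0.8781·0.4641 − 33·0.3228 = 13.8559 − 10.6524 = 3.2035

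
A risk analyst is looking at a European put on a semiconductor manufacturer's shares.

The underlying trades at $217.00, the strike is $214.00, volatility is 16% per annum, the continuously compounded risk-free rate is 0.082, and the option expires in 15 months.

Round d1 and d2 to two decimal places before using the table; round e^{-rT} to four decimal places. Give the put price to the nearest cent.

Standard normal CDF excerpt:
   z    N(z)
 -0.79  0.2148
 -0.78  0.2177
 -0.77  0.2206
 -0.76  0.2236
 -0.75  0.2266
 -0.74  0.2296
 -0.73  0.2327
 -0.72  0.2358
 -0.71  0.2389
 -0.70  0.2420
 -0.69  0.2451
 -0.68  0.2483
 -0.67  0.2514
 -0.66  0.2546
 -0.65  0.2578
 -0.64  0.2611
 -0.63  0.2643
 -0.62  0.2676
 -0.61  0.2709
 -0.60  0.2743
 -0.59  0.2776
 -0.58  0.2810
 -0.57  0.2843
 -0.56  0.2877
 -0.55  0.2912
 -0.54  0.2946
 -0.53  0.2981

$5.75

T = 1.25;  σ√T = 0.1789
d₁ = [ln(217/214) + (0.082 + ½·0.16²)·1.25] / (σ√T) = (0.0139 + 0.1185) / 0.1789 = 0.7403 → 0.74
d₂ = 0.7403 − 0.1789 = 0.5614 → 0.56
e^(−rT) = e^(−0.082·1.25) = 0.9026
N(−d₂) = N(-0.56) = 0.2877;  N(−d₁) = N(-0.74) = 0.2296
P = 214·0.9026·0.2877 − 217·0.2296 = 55.5711 − 49.8232 = 5.7479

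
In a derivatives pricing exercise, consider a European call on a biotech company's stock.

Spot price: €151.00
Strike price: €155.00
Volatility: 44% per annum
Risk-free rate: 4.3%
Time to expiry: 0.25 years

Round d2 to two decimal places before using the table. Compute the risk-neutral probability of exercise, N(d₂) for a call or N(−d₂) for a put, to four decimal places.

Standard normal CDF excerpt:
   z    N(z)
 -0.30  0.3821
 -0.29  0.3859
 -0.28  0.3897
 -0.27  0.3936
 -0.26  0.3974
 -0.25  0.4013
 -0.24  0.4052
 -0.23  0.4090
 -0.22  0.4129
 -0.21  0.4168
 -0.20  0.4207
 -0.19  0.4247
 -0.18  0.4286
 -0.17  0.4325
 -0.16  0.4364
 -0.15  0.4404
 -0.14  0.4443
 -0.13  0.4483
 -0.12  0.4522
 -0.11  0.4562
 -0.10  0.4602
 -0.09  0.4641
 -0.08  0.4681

0.4286

σ√T = 0.44·√0.25 = 0.2200
d₁ = [ln(151/155) + (0.043 + ½·0.44²)·0.25] / (σ√T) = (-0.0261 + 0.0349) / 0.2200 = 0.0400 which rounds to 0.04
d₂ = 0.0400 − 0.2200 = -0.1800 which rounds to -0.18
Pr(exercise) under Q = N(d₂) = 0.4286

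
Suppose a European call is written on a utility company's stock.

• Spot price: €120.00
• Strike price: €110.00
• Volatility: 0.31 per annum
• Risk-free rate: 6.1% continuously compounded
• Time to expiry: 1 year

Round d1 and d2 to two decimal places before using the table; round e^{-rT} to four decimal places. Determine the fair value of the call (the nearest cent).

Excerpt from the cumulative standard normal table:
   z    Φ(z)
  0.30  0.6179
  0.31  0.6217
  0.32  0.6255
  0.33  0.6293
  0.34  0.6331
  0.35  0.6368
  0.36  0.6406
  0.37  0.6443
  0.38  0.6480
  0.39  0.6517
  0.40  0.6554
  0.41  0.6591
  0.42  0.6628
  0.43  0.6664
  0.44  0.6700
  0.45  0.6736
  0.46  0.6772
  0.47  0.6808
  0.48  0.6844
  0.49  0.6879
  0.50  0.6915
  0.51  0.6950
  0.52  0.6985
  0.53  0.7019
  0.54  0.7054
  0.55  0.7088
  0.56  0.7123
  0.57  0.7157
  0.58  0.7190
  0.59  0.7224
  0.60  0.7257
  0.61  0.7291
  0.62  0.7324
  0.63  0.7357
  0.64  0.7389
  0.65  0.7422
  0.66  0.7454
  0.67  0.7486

σ√T = 0.31 × 1.0000 = 0.3100
ln(S/K) + (r + σ²/2)T = ln(120/110) + (0.061 + 0.31²/2)·1 = 0.0870 + 0.1091 = 0.1961
d₁ = 0.1961 / 0.3100 = 0.6325 ⇒ 0.63
d₂ = d₁ − σ√T = 0.6325 − 0.3100 = 0.3225 ⇒ 0.32
exp(−rT) = exp(−0.061·1) = 0.9408
N(d₁) = N(0.63) = 0.7357;  N(d₂) = N(0.32) = 0.6255
C = 120·0.7357 − 110·0.9408·0.6255 = 88.2840 − 64.7317 = 23.5523

€23.55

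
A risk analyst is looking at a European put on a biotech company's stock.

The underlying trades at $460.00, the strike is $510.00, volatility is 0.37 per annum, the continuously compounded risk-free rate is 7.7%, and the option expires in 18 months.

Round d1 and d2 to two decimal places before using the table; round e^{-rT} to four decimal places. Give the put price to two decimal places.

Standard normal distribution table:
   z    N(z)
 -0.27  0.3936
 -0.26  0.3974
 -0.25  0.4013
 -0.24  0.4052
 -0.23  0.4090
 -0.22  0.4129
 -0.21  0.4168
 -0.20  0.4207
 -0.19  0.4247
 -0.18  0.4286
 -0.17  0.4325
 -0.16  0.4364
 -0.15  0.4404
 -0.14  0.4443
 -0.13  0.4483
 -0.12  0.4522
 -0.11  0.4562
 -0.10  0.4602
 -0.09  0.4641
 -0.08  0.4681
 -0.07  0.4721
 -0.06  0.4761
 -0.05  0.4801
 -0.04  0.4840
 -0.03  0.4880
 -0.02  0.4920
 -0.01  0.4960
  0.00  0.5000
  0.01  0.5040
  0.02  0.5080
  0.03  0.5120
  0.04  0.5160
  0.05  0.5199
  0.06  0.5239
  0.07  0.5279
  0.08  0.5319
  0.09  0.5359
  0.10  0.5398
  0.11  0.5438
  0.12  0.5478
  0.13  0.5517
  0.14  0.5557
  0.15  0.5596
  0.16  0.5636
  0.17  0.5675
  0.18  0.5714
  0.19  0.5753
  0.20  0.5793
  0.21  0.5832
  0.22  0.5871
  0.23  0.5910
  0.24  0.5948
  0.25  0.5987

σ√T = 0.37·√1.5 = 0.4532
d₁ = [ln(460/510) + (0.077 + 0.37²/2)·1.5] / 0.4532 = [-0.1032 + 0.2182] / 0.4532 = 0.2538 → 0.25
d₂ = d₁ − σ√T = 0.2538 − 0.4532 = -0.1994 → -0.20
e^(−rT) = e^(−0.077·1.5) = 0.8909
N(−d₂) = N(0.20) = 0.5793;  N(−d₁) = N(-0.25) = 0.4013
P = 510·0.8909·0.5793 − 460·0.4013 = 263.2102 − 184.5980 = 78.6122

$78.61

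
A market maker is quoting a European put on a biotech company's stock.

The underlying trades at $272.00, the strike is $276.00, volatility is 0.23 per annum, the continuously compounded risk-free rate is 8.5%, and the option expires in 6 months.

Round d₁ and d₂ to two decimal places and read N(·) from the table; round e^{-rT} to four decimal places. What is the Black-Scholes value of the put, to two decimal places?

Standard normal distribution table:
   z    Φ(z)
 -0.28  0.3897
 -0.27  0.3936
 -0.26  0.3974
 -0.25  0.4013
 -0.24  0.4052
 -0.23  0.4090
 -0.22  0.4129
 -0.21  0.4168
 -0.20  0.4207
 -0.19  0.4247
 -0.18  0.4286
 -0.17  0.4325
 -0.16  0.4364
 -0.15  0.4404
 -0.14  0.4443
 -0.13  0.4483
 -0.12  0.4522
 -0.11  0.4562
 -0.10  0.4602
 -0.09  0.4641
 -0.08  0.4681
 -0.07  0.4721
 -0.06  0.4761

$13.61

T = 0.5;  σ√T = 0.1626
ln(S/K) + (r + σ²/2)T = ln(272/276) + (0.085 + 0.23²/2)·0.5 = -0.0146 + 0.0557 = 0.0411
d₁ = 0.0411 / 0.1626 = 0.2529 ≈ 0.25
d₂ = d₁ − σ√T = 0.2529 − 0.1626 = 0.0902 ≈ 0.09
e^(−rT) = e^(−0.085·0.5) = 0.9584
P = 276·0.9584·N(-0.09) − 272·N(-0.25) = 276·0.9584·0.4641 − 272·0.4013 = 122.7630 − 109.1536 = 13.6094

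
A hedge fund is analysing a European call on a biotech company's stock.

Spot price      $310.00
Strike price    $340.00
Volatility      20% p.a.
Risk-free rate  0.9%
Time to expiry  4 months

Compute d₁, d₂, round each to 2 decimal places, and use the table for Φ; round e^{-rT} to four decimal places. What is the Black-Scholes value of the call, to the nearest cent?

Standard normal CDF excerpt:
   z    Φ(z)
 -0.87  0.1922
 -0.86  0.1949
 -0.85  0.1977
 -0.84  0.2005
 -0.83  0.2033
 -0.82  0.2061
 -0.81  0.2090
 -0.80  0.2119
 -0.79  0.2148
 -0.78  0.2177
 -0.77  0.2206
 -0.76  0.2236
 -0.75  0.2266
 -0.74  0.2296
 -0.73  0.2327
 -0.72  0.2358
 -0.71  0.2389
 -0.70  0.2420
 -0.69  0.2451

T = 0.3333;  σ√T = 0.1155
d₁ = [ln(310/340) + (0.009 + ½·0.2²)·0.3333] / (σ√T) = (-0.0924 + 0.0097) / 0.1155 = -0.7163 ⇒ -0.72
d₂ = -0.7163 − 0.1155 = -0.8317 ⇒ -0.83
exp(−rT) = exp(−0.009·0.3333) = 0.9970
N(d₁) = N(-0.72) = 0.2358;  N(d₂) = N(-0.83) = 0.2033
C = 310·0.2358 − 340·0.9970·0.2033 = 73.0980 − 68.9146 = 4.1834

$4.18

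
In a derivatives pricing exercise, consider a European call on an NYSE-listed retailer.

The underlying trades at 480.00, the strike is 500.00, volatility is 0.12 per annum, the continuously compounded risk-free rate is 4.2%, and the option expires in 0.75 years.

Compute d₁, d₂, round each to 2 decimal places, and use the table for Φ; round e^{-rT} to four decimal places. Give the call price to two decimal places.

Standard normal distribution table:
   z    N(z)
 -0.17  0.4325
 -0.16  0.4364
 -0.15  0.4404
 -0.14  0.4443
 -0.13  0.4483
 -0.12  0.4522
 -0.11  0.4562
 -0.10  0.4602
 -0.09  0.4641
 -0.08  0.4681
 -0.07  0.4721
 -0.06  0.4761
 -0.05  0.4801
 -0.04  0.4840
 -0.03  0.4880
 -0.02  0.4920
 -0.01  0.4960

σ√T = 0.12·√0.75 = 0.1039
d₁ = [ln(480/500) + (0.042 + ½·0.12²)·0.75] / (σ√T) = (-0.0408 + 0.0369) / 0.1039 = -0.0377 ≈ -0.04
d₂ = -0.0377 − 0.1039 = -0.1417 ≈ -0.14
exp(−rT) = exp(−0.042·0.75) = 0.9690
N(d₁) = N(-0.04) = 0.4840;  N(d₂) = N(-0.14) = 0.4443
C = 480·0.4840 − 500·0.9690·0.4443 = 232.3200 − 215.2633 = 17.0567

17.06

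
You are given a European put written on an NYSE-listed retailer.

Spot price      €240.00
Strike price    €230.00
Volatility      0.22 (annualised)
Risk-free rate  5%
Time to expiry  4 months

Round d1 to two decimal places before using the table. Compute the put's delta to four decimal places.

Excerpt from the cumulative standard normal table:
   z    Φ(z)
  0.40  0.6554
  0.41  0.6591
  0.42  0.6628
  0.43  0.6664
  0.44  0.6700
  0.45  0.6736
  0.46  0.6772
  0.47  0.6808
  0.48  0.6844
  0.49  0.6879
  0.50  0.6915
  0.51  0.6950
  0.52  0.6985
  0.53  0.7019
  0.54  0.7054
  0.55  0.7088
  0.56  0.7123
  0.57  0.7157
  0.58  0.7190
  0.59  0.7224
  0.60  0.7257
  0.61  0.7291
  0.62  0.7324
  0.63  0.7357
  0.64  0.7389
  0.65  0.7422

-0.2981

σ√T = 0.22·√0.3333 = 0.1270
d₁ = [ln(240/230) + (0.05 + 0.22²/2)·0.3333] / 0.1270 = [0.0426 + 0.0247] / 0.1270 = 0.5298 ≈ 0.53
N(d₁) = N(0.53) = 0.7019
Δ_put = N(d₁) − 1 = 0.7019 − 1 = -0.2981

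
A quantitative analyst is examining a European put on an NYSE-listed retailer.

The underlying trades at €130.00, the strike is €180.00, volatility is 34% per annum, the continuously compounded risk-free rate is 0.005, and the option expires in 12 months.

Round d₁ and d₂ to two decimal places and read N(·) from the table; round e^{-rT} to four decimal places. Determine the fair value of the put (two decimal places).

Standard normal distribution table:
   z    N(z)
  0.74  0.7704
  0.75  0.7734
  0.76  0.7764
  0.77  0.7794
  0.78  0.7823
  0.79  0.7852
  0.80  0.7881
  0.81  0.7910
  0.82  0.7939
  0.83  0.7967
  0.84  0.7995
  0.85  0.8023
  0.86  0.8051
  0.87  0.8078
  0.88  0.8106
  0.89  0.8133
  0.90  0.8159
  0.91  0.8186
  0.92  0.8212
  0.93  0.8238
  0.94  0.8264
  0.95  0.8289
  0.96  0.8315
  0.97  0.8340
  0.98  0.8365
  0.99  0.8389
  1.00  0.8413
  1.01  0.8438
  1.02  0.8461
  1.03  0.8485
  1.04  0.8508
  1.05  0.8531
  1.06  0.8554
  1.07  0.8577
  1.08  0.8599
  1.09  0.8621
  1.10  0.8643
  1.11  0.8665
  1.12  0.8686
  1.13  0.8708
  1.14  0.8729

σ√T = 0.34·√1 = 0.3400
d₁ = [ln(130/180) + (0.005 + ½·0.34²)·1] / (σ√T) = (-0.3254 + 0.0628) / 0.3400 = -0.7724 which rounds to -0.77
d₂ = -0.7724 − 0.3400 = -1.1124 which rounds to -1.11
exp(−rT) = exp(−0.005·1) = 0.9950
N(−d₂) = N(1.11) = 0.8665;  N(−d₁) = N(0.77) = 0.7794
P = 180·0.9950·0.8665 − 130·0.7794 = 155.1902 − 101.3220 = 53.8682

€53.87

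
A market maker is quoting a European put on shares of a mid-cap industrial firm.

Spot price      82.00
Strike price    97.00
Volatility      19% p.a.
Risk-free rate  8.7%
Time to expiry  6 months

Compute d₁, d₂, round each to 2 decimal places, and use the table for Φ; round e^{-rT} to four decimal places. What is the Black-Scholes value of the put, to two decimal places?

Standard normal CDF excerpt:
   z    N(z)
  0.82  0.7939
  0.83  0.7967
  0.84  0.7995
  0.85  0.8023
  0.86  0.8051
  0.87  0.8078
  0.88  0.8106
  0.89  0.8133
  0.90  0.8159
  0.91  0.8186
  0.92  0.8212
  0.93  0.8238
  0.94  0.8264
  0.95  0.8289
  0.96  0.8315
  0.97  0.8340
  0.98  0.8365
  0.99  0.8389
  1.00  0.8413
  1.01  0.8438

11.89

σ√T = 0.19·√0.5 = 0.1344
ln(S/K) + (r + σ²/2)T = ln(82/97) + (0.087 + 0.19²/2)·0.5 = -0.1680 + 0.0525 = -0.1155
d₁ = -0.1155 / 0.1344 = -0.8594 ⇒ -0.86
d₂ = d₁ − σ√T = -0.8594 − 0.1344 = -0.9938 ⇒ -0.99
exp(−rT) = exp(−0.087·0.5) = 0.9574
N(−d₂) = N(0.99) = 0.8389;  N(−d₁) = N(0.86) = 0.8051
P = 97·0.9574·0.8389 − 82·0.8051 = 77.9068 − 66.0182 = 11.8886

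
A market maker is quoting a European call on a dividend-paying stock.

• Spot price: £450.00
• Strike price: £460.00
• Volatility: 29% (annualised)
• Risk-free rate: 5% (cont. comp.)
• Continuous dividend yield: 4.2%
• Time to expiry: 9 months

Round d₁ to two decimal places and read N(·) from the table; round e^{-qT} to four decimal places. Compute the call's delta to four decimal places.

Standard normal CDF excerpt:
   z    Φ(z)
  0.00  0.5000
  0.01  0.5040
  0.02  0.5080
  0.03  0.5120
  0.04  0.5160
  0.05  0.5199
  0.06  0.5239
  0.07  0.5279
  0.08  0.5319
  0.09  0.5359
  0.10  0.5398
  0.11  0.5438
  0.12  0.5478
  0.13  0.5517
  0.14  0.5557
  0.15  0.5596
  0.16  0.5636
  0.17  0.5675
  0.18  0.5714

σ√T = 0.29 × 0.8660 = 0.2511
d₁ = [ln(450/460) + (0.05 − 0.042 + 0.29²/2)·0.75] / 0.2511 = [-0.0220 + 0.0375] / 0.2511 = 0.0620 which rounds to 0.06
N(d₁) = N(0.06) = 0.5239
Δ_call = e^(−qT)·N(d₁) = 0.9690·0.5239 = 0.5077

0.5077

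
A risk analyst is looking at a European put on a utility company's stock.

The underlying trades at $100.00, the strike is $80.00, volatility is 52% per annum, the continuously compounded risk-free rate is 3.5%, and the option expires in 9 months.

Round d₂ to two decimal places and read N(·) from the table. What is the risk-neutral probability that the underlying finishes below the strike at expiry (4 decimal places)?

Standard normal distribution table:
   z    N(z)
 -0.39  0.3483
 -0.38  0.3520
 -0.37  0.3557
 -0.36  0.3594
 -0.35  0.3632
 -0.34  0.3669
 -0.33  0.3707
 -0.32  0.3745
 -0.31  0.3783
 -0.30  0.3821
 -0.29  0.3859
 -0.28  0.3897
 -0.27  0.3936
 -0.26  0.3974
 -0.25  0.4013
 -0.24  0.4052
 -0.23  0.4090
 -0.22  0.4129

T = 0.75;  σ√T = 0.4503
d₁ = [ln(100/80) + (0.035 + 0.52²/2)·0.75] / 0.4503 = [0.2231 + 0.1277] / 0.4503 = 0.7790 which rounds to 0.78
d₂ = d₁ − σ√T = 0.7790 − 0.4503 = 0.3286 which rounds to 0.33
Risk-neutral Pr[S_T < K] = N(−d₂) = N(-0.33) = 0.3707

0.3707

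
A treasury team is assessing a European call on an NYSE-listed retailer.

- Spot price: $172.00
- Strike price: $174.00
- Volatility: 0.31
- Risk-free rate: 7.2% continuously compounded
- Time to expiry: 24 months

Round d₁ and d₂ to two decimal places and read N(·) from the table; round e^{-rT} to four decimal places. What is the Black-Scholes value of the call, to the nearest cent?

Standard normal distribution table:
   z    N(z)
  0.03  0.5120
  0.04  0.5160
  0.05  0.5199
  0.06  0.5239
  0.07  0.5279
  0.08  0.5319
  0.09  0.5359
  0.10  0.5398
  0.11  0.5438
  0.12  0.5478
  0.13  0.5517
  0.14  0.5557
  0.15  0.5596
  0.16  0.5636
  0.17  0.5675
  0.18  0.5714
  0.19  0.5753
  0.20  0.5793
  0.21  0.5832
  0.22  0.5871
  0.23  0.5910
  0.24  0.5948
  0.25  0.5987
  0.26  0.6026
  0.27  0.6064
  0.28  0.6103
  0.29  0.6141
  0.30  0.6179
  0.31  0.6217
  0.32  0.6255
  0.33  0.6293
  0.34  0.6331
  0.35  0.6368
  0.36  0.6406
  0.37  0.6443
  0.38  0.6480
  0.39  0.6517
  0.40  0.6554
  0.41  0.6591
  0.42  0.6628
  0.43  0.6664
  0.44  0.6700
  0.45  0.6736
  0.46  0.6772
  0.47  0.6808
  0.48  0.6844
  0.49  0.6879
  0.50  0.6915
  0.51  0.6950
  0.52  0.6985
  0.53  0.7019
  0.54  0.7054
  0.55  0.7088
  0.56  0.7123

$40.00

σ√T = 0.31 × 1.4142 = 0.4384
d₁ = [ln(172/174) + (0.072 + 0.31²/2)·2] / 0.4384 = [-0.0116 + 0.2401] / 0.4384 = 0.5213 ⇒ 0.52
d₂ = d₁ − σ√T = 0.5213 − 0.4384 = 0.0829 ⇒ 0.08
e^(−rT) = e^(−0.072·2) = 0.8659
N(d₁) = N(0.52) = 0.6985;  N(d₂) = N(0.08) = 0.5319
C = 172·0.6985 − 174·0.8659·0.5319 = 120.1420 − 80.1396 = 40.0024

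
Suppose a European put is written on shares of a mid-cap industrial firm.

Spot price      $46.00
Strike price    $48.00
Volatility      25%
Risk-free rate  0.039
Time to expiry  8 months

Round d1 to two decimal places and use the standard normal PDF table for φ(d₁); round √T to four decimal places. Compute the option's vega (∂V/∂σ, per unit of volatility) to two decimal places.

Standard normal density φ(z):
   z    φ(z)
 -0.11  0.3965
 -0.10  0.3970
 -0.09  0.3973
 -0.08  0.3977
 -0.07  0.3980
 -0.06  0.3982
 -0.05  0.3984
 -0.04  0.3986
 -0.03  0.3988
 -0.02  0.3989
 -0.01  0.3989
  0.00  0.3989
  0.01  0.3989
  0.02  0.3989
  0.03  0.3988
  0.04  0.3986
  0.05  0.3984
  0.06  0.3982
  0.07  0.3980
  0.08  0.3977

14.98

σ√T = 0.25·√0.6667 = 0.2041
d₁ = [ln(46/48) + (0.039 + 0.25²/2)·0.6667] / 0.2041 = [-0.0426 + 0.0468] / 0.2041 = 0.0209 ⇒ 0.02
√T = √0.6667 = 0.8165
φ(d₁) = φ(0.02) = 0.3989
vega = S·φ(d₁)·√T = 46·0.3989·0.8165 = 14.9823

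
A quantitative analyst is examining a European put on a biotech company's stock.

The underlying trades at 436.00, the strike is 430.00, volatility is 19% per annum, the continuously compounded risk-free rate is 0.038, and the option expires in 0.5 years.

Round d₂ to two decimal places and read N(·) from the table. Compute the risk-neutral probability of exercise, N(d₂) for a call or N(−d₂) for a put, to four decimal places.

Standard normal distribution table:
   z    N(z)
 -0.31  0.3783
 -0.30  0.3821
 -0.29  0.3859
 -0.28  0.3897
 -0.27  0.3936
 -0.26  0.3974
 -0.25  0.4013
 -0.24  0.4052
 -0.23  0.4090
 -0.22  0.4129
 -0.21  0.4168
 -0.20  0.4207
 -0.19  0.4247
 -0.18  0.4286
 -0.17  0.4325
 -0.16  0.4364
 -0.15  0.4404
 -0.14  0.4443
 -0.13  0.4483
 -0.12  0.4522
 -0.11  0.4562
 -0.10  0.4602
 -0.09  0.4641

σ√T = 0.19·√0.5 = 0.1344
d₁ = [ln(436/430) + (0.038 + 0.19²/2)·0.5] / 0.1344 = [0.0139 + 0.0280] / 0.1344 = 0.3117 which rounds to 0.31
d₂ = d₁ − σ√T = 0.3117 − 0.1344 = 0.1774 which rounds to 0.18
Pr(exercise) under Q = N(−d₂) = N(-0.18) = 0.4286

0.4286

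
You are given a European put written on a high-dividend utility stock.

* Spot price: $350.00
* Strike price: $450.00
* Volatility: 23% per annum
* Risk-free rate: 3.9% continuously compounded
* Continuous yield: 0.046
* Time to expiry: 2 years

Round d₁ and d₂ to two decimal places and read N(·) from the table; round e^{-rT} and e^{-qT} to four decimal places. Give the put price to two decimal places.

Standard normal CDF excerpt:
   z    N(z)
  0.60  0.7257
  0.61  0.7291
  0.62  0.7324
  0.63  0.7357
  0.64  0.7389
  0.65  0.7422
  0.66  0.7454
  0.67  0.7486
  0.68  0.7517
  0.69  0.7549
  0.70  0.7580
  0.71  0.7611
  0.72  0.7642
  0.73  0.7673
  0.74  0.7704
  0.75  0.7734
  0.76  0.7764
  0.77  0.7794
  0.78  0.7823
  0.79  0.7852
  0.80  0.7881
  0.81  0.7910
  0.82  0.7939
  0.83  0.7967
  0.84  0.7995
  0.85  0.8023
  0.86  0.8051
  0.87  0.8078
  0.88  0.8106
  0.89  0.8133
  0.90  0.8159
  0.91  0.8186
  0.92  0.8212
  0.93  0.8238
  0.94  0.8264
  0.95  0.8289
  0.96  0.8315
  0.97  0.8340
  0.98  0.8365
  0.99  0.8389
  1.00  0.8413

$111.26

T = 2;  σ√T = 0.3253
d₁ = [ln(350/450) + (0.039 − 0.046 + 0.23²/2)·2] / 0.3253 = [-0.2513 + 0.0389] / 0.3253 = -0.6530 → -0.65
d₂ = d₁ − σ√T = -0.6530 − 0.3253 = -0.9783 → -0.98
exp(−qT) = exp(−0.046·2) = 0.9121;  exp(−rT) = exp(−0.039·2) = 0.9250
N(−d₂) = N(0.98) = 0.8365;  N(−d₁) = N(0.65) = 0.7422
P = 450·0.9250·0.8365 − 350·0.9121·0.7422 = 348.1931 − 236.9362 = 111.2569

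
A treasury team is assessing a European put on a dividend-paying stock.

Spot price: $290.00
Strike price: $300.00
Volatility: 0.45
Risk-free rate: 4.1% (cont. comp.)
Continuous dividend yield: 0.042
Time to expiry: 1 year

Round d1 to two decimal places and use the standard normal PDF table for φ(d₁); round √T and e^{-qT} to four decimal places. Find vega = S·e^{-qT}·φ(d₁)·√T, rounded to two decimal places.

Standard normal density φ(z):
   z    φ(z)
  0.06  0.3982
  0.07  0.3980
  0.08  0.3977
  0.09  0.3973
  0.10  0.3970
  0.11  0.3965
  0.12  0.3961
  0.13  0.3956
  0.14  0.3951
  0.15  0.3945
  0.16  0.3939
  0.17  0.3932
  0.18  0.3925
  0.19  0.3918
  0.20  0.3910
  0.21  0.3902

σ√T = 0.45 × 1.0000 = 0.4500
d₁ = [ln(290/300) + (0.041 − 0.042 + 0.45²/2)·1] / 0.4500 = [-0.0339 + 0.1003] / 0.4500 = 0.1474 which rounds to 0.15
√T = √1 = 1.0000
φ(d₁) = φ(0.15) = 0.3945
exp(−qT) = exp(−0.042·1) = 0.9589
vega = S·exp(−qT)·φ(d₁)·√T = 290·0.9589·0.3945·1.0000 = 109.7030

109.70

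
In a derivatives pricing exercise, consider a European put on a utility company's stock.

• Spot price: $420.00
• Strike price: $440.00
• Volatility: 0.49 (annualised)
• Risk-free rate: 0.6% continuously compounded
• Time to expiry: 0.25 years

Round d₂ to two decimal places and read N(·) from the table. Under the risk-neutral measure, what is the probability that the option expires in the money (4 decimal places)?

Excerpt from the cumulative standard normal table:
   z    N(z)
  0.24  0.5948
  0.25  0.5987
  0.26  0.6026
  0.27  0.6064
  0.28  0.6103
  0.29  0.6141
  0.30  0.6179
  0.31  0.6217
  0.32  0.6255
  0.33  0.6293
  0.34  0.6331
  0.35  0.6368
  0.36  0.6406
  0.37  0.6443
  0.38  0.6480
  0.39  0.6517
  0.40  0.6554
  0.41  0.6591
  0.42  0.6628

σ√T = 0.49 × 0.5000 = 0.2450
d₁ = [ln(420/440) + (0.006 + ½·0.49²)·0.25] / (σ√T) = (-0.0465 + 0.0315) / 0.2450 = -0.0613 → -0.06
d₂ = -0.0613 − 0.2450 = -0.3063 → -0.31
Risk-neutral Pr[S_T < K] = N(−d₂) = N(0.31) = 0.6217

0.6217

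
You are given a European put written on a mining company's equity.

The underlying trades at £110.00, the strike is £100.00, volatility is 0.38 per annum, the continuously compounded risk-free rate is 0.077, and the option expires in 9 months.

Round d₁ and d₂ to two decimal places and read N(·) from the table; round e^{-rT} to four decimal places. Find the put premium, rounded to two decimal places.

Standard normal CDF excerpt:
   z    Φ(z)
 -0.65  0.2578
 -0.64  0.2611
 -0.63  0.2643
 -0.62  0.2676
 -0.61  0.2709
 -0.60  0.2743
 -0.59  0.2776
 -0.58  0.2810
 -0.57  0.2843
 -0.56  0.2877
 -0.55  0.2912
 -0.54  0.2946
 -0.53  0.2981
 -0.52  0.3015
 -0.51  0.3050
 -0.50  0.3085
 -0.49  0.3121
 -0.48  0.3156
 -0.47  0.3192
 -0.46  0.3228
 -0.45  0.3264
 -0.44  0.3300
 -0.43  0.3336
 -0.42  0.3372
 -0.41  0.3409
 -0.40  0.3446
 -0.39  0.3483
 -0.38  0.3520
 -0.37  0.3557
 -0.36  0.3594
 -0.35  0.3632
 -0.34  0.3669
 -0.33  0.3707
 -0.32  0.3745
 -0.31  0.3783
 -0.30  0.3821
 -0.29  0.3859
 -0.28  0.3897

£6.99

σ√T = 0.38·√0.75 = 0.3291
d₁ = [ln(110/100) + (0.077 + 0.38²/2)·0.75] / 0.3291 = [0.0953 + 0.1119] / 0.3291 = 0.6296 ≈ 0.63
d₂ = d₁ − σ√T = 0.6296 − 0.3291 = 0.3006 ≈ 0.30
exp(−rT) = exp(−0.077·0.75) = 0.9439
N(−d₂) = N(-0.30) = 0.3821;  N(−d₁) = N(-0.63) = 0.2643
P = 100·0.9439·0.3821 − 110·0.2643 = 36.0664 − 29.0730 = 6.9934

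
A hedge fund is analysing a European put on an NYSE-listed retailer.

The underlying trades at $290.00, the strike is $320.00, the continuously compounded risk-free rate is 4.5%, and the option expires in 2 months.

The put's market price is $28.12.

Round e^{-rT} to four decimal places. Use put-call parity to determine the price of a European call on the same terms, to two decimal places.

e^(−rT) = e^(−0.045·0.1667) = 0.9925
Put-call parity: C − P = S − K·e^(−rT) = 290 − 320·0.9925 = 290 − 317.6000 = -27.6000
C = P + (C − P) = 28.12 + (-27.6000) = 0.5200

$0.52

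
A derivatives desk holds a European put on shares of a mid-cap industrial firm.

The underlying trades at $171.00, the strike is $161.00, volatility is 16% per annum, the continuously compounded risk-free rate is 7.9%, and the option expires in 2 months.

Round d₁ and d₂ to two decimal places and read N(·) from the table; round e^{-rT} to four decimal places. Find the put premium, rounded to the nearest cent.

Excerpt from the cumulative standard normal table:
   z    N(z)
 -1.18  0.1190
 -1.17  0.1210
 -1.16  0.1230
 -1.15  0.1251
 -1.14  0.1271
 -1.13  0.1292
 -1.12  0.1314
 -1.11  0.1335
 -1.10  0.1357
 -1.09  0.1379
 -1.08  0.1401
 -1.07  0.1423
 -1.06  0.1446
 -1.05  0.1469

$0.88

T = 0.1667;  σ√T = 0.0653
d₁ = [ln(171/161) + (0.079 + ½·0.16²)·0.1667] / (σ√T) = (0.0603 + 0.0153) / 0.0653 = 1.1568 ≈ 1.16
d₂ = 1.1568 − 0.0653 = 1.0914 ≈ 1.09
e^(−rT) = e^(−0.079·0.1667) = 0.9869
N(−d₂) = N(-1.09) = 0.1379;  N(−d₁) = N(-1.16) = 0.1230
P = 161·0.9869·0.1379 − 171·0.1230 = 21.9111 − 21.0330 = 0.8781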